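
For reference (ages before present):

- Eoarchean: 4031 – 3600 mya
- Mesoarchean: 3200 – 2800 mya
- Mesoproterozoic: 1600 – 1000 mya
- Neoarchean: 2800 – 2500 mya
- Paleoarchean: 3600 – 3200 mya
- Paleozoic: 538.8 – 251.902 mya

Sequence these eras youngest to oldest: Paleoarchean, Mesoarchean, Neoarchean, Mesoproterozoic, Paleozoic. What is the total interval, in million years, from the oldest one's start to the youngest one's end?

Start ages (Ma): Paleoarchean 3600, Mesoarchean 3200, Neoarchean 2800, Mesoproterozoic 1600, Paleozoic 538.8.
Ordered youngest to oldest: Paleozoic, Mesoproterozoic, Neoarchean, Mesoarchean, Paleoarchean.
Span = 3600 − 251.902 = 3348.098 Myr.

Paleozoic → Mesoproterozoic → Neoarchean → Mesoarchean → Paleoarchean; total span 3348.098 Myr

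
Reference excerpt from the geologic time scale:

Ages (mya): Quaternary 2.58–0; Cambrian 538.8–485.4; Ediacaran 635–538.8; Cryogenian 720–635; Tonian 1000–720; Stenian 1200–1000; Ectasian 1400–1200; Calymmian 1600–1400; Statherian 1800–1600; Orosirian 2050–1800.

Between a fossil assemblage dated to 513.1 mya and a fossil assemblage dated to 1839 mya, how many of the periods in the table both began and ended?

7

1839 Ma sits inside the Orosirian (2050–1800) and 513.1 Ma inside the Cambrian (538.8–485.4); neither of those is wholly between the two dates.
The listed periods lying completely between them are Statherian, Calymmian, Ectasian, Stenian, Tonian, Cryogenian, Ediacaran — 7 in all.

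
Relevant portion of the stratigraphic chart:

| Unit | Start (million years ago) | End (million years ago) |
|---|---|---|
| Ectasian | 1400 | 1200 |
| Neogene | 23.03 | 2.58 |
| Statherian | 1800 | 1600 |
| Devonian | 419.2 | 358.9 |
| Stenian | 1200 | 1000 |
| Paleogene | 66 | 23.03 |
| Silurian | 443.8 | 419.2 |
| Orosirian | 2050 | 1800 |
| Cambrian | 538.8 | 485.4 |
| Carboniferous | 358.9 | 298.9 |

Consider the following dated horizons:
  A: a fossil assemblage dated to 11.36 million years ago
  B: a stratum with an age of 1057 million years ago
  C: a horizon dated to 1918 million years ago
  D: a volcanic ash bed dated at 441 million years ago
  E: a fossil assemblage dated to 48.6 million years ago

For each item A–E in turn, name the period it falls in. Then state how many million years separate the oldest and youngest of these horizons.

A: 11.36 Ma lies in 23.03–2.58 Ma, so Neogene.
B: 1057 Ma lies in 1200–1000 Ma, so Stenian.
C: 1918 Ma lies in 2050–1800 Ma, so Orosirian.
D: 441 Ma lies in 443.8–419.2 Ma, so Silurian.
E: 48.6 Ma lies in 66–23.03 Ma, so Paleogene.
Oldest = 1918 Ma, youngest = 11.36 Ma → span 1906.64 Myr.

A — Neogene; B — Stenian; C — Orosirian; D — Silurian; E — Paleogene; span 1906.64 million years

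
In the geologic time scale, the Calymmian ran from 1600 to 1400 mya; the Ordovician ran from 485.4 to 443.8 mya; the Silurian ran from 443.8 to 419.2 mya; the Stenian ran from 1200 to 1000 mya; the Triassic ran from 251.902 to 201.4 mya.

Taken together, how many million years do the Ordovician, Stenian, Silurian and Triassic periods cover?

Each duration: Ordovician = 41.6; Stenian = 200; Silurian = 24.6; Triassic = 50.502.
Sum: 41.6 + 200 + 24.6 + 50.502 = 316.702 Myr.

316.702 million years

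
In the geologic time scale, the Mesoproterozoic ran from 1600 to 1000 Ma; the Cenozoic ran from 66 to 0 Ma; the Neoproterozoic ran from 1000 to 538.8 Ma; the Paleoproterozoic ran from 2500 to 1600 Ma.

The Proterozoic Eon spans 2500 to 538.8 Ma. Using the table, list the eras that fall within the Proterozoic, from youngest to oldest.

Eras with both bounds inside 2500–538.8 Ma: Neoproterozoic (1000–538.8), Mesoproterozoic (1600–1000), Paleoproterozoic (2500–1600).

Neoproterozoic, Mesoproterozoic, Paleoproterozoic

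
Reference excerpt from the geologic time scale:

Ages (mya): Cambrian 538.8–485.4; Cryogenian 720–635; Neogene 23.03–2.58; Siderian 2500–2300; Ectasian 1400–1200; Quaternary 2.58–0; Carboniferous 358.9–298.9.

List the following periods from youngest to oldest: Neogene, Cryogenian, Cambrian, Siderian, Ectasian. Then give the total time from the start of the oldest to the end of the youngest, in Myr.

Neogene → Cambrian → Cryogenian → Ectasian → Siderian; total span 2497.42 Myr

Start ages (Ma): Siderian 2500, Ectasian 1400, Cryogenian 720, Cambrian 538.8, Neogene 23.03.
Ordered youngest to oldest: Neogene, Cambrian, Cryogenian, Ectasian, Siderian.
Span = 2500 − 2.58 = 2497.42 Myr.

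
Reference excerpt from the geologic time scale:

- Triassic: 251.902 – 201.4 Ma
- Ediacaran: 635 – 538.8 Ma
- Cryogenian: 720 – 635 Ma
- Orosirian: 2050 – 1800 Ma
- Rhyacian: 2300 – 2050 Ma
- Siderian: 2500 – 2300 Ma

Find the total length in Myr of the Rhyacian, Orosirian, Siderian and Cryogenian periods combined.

Each duration: Rhyacian = 250; Orosirian = 250; Siderian = 200; Cryogenian = 85.
Sum: 250 + 250 + 200 + 85 = 785 Myr.

785 million years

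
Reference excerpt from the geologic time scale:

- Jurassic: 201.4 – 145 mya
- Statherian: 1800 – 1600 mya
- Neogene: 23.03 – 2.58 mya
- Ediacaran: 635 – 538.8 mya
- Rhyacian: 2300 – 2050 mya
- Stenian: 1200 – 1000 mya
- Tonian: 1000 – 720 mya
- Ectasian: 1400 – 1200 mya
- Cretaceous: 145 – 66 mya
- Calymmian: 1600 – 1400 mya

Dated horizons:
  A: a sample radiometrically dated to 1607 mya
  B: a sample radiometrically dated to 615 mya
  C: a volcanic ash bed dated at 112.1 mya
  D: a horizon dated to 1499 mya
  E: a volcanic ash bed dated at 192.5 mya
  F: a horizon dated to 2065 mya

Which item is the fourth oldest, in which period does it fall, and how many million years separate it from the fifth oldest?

B, in the Ediacaran; 422.5 million years to E

Larger Ma means older, so oldest first: F 2065 > A 1607 > D 1499 > B 615 > E 192.5 > C 112.1.
Counting 4 along gives B (615 Ma); the excerpt puts that inside the Ediacaran, 635–538.8 Ma.
Next in line is E (192.5 Ma), and 615 − 192.5 = 422.5 Myr.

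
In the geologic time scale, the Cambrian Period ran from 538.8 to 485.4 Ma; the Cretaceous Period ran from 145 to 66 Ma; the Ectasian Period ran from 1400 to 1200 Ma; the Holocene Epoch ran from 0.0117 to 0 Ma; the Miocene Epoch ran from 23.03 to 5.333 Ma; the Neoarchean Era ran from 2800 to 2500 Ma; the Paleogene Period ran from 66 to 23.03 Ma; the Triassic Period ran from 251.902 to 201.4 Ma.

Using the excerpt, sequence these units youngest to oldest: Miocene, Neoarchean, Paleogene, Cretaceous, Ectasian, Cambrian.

The oldest of these is Neoarchean (starts 2800 Ma) and the youngest is Miocene (ends 5.333 Ma).
In between, by decreasing start age: Ectasian (1400), Cambrian (538.8), Cretaceous (145), Paleogene (66).
Listing youngest first means reversing that sequence.

Miocene → Paleogene → Cretaceous → Cambrian → Ectasian → Neoarchean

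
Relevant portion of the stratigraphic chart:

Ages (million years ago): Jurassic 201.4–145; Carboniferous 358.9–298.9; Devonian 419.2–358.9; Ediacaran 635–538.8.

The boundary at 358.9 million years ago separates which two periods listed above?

The Devonian ends at 358.9 million years ago and the Carboniferous begins at 358.9 million years ago, so they share that boundary.

Devonian and Carboniferous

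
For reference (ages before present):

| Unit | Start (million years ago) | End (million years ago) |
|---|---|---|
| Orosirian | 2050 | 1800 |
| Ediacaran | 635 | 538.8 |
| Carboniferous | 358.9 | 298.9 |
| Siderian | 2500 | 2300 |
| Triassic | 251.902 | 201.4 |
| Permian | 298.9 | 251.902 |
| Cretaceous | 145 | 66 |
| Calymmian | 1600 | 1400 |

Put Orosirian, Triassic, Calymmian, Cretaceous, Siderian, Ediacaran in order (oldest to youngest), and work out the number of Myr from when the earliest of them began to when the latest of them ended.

From the excerpt: Orosirian 2050–1800; Triassic 251.902–201.4; Calymmian 1600–1400; Cretaceous 145–66; Siderian 2500–2300; Ediacaran 635–538.8 (Ma).
Larger Ma is earlier, so the oldest is Siderian and the youngest is Cretaceous; oldest to youngest: Siderian, Orosirian, Calymmian, Ediacaran, Triassic, Cretaceous.
Oldest start 2500 minus youngest end 66 gives 2434 Myr overall.

Siderian, Orosirian, Calymmian, Ediacaran, Triassic, Cretaceous; total span 2434 Myr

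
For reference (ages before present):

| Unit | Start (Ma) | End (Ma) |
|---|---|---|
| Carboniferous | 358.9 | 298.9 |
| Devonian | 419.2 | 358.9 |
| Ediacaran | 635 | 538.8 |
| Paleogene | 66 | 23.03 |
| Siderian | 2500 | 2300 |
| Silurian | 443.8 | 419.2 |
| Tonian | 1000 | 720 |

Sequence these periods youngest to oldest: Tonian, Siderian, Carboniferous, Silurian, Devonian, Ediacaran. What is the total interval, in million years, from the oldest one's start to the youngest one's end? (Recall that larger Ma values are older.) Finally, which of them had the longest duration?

Start ages (Ma): Siderian 2500, Tonian 1000, Ediacaran 635, Silurian 443.8, Devonian 419.2, Carboniferous 358.9.
Ordered youngest to oldest: Carboniferous, Devonian, Silurian, Ediacaran, Tonian, Siderian.
Span = 2500 − 298.9 = 2201.1 Myr.
Durations: Tonian 280, Devonian 60.3, Siderian 200, Ediacaran 96.2, Silurian 24.6, Carboniferous 60 → longest is Tonian (280 Myr).

Carboniferous → Devonian → Silurian → Ediacaran → Tonian → Siderian; total span 2201.1 Myr; longest is Tonian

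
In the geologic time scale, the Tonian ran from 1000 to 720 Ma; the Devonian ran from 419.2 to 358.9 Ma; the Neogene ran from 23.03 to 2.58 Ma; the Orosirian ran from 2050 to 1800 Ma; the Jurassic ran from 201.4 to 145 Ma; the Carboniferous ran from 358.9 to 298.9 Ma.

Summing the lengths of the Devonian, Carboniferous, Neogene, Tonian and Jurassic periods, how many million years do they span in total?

477.15 million years

Duration is start − end for each: (419.2 − 358.9) + (358.9 − 298.9) + (23.03 − 2.58) + (1000 − 720) + (201.4 − 145).
That is 60.3 + 60 + 20.45 + 280 + 56.4, which totals 477.15 million years.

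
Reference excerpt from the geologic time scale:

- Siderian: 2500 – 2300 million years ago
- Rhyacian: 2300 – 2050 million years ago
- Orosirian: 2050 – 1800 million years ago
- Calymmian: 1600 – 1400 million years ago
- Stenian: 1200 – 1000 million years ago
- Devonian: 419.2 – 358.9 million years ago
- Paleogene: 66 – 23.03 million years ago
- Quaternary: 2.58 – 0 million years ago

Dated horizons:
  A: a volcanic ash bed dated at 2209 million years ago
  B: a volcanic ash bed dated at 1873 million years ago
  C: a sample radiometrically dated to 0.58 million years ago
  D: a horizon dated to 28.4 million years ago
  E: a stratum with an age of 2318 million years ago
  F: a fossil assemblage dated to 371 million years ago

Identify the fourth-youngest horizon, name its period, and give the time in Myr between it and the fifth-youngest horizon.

Sorted youngest-first by Ma: C (0.58), D (28.4), F (371), B (1873), A (2209), E (2318).
The fourth youngest is B at 1873 Ma, which lies in 2050–1800 Ma: the Orosirian.
The fifth youngest is A at 2209 Ma; separation = |1873 − 2209| = 336 Myr.

B, in the Orosirian; 336 million years to A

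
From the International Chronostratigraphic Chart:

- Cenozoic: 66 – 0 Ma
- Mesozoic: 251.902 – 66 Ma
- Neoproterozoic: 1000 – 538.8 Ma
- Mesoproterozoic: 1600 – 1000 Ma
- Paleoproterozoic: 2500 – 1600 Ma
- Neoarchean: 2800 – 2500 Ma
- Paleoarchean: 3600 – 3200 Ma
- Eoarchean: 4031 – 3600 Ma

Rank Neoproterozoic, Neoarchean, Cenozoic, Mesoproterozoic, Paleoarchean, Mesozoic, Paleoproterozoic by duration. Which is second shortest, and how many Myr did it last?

Mesozoic, 185.902 million years

Start − end for each: Neoproterozoic 1000 − 538.8 = 461.2; Neoarchean 2800 − 2500 = 300; Cenozoic 66 − 0 = 66; Mesoproterozoic 1600 − 1000 = 600; Paleoarchean 3600 − 3200 = 400; Mesozoic 251.902 − 66 = 185.902; Paleoproterozoic 2500 − 1600 = 900.
Ranking these from shortest: Cenozoic < Mesozoic < Neoarchean < Paleoarchean < Neoproterozoic < Mesoproterozoic < Paleoproterozoic.
Position 2 in that ranking is Mesozoic, which lasted 185.902 Myr.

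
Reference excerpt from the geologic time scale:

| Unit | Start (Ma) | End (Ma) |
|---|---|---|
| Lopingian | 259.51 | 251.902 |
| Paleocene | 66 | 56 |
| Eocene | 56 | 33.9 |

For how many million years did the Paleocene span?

10 million years

66 − 56 = 10 million years.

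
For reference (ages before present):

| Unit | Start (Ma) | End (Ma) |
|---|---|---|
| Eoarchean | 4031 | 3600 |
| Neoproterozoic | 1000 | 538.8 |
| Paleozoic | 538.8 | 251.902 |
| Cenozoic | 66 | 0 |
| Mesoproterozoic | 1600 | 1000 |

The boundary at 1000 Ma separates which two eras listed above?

The Mesoproterozoic ends at 1000 Ma and the Neoproterozoic begins at 1000 Ma, so they share that boundary.

Mesoproterozoic and Neoproterozoic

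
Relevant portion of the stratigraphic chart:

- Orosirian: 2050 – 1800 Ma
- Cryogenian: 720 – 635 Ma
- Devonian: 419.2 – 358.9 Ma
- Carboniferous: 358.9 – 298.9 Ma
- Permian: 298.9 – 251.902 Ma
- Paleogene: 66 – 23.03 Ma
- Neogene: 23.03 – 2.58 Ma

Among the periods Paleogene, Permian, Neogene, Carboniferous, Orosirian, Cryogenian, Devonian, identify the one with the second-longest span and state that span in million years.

Durations: Paleogene 42.97; Permian 46.998; Neogene 20.45; Carboniferous 60; Orosirian 250; Cryogenian 85; Devonian 60.3 Myr.
Sorted longest-first: Orosirian (250), Cryogenian (85), Devonian (60.3), Carboniferous (60), Permian (46.998), Paleogene (42.97), Neogene (20.45).
The second longest is Cryogenian at 85 Myr.

Cryogenian, 85 million years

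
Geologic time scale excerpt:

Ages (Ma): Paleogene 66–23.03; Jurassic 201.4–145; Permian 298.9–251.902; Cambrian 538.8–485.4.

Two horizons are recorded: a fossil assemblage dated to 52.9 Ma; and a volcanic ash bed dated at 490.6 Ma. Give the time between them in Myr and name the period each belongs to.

437.7 million years apart; the first in the Paleogene, the second in the Cambrian

Elapsed time: 490.6 − 52.9 = 437.7 Myr.
52.9 Ma lies within 66–23.03 Ma: Paleogene.
490.6 Ma lies within 538.8–485.4 Ma: Cambrian.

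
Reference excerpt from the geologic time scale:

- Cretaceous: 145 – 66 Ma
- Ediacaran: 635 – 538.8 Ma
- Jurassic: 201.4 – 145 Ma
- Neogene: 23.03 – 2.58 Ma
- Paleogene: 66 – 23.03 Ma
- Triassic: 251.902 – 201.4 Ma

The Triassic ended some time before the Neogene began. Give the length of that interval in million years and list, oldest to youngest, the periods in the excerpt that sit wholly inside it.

End of Triassic = 201.4 Ma; start of Neogene = 23.03 Ma.
Gap = 201.4 − 23.03 = 178.37 Myr.
Periods wholly inside 201.4–23.03 Ma: Jurassic (201.4–145), Cretaceous (145–66), Paleogene (66–23.03).

178.37 million years; Jurassic, Cretaceous, Paleogene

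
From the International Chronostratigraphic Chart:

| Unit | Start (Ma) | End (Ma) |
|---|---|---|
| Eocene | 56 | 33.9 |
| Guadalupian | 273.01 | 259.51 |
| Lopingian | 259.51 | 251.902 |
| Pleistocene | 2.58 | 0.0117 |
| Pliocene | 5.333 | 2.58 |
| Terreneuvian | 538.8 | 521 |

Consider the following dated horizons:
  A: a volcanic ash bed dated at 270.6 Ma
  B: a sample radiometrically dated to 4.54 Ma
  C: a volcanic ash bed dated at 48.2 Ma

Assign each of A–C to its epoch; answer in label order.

Match each age against the start–end ranges in the excerpt: A = 270.6 Ma → Guadalupian (273.01–259.51); B = 4.54 Ma → Pliocene (5.333–2.58); C = 48.2 Ma → Eocene (56–33.9).

A — Guadalupian; B — Pliocene; C — Eocene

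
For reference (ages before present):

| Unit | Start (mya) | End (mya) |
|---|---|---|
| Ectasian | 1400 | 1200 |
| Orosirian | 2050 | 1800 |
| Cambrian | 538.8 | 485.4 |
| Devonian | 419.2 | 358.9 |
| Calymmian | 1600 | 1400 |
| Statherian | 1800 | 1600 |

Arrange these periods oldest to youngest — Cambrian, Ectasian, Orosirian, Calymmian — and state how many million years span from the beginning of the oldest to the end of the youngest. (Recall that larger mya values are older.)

Orosirian → Calymmian → Ectasian → Cambrian; total span 1564.6 Myr

From the excerpt: Cambrian 538.8–485.4; Ectasian 1400–1200; Orosirian 2050–1800; Calymmian 1600–1400 (Ma).
Larger Ma is earlier, so the oldest is Orosirian and the youngest is Cambrian; oldest to youngest: Orosirian, Calymmian, Ectasian, Cambrian.
Oldest start 2050 minus youngest end 485.4 gives 1564.6 Myr overall.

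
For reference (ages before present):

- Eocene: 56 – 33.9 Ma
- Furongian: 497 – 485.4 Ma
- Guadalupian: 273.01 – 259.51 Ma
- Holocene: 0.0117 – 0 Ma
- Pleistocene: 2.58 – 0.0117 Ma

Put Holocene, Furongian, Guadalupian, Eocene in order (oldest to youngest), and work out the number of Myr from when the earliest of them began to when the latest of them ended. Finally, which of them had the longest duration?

Furongian → Guadalupian → Eocene → Holocene; total span 497 Myr; longest is Eocene

Start ages (Ma): Furongian 497, Guadalupian 273.01, Eocene 56, Holocene 0.0117.
Ordered oldest to youngest: Furongian, Guadalupian, Eocene, Holocene.
Span = 497 − 0 = 497 Myr.
Durations: Eocene 22.1, Guadalupian 13.5, Furongian 11.6, Holocene 0.0117 → longest is Eocene (22.1 Myr).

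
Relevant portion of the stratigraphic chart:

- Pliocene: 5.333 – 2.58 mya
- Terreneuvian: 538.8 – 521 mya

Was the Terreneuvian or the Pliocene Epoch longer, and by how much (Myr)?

Terreneuvian: 538.8 − 521 = 17.8 Myr.
Pliocene: 5.333 − 2.58 = 2.753 Myr.
Difference: 17.8 − 2.753 = 15.047 Myr, so the Terreneuvian was longer.

Terreneuvian, by 15.047 million years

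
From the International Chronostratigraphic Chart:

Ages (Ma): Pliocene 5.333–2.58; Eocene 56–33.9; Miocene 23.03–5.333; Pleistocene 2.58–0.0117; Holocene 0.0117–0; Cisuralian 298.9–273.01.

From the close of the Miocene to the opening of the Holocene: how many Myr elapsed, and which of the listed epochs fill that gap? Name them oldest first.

5.3213 million years; Pliocene, Pleistocene

The Miocene closes at 5.333 Ma and the Holocene opens at 0.0117 Ma, so the interval is 5.333 − 0.0117 = 5.3213 Myr.
An epoch fits inside if it starts at or after 5.333 Ma and ends at or before 0.0117 Ma; oldest first that gives Pliocene, Pleistocene.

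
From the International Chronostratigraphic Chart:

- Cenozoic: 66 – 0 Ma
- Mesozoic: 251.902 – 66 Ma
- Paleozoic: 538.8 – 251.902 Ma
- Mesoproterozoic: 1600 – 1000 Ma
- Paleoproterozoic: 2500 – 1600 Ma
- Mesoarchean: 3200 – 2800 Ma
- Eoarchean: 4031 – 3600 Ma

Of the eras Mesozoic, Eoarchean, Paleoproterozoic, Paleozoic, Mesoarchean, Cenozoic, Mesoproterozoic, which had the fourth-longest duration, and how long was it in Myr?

Start − end for each: Mesozoic 251.902 − 66 = 185.902; Eoarchean 4031 − 3600 = 431; Paleoproterozoic 2500 − 1600 = 900; Paleozoic 538.8 − 251.902 = 286.898; Mesoarchean 3200 − 2800 = 400; Cenozoic 66 − 0 = 66; Mesoproterozoic 1600 − 1000 = 600.
Ranking these from longest: Paleoproterozoic > Mesoproterozoic > Eoarchean > Mesoarchean > Paleozoic > Mesozoic > Cenozoic.
Position 4 in that ranking is Mesoarchean, which lasted 400 Myr.

Mesoarchean, 400 million years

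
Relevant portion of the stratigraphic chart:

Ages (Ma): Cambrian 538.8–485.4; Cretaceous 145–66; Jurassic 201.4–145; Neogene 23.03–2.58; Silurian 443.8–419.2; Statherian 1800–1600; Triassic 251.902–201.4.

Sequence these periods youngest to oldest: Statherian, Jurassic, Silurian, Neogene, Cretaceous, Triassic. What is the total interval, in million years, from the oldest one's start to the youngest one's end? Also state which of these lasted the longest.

From the excerpt: Statherian 1800–1600; Jurassic 201.4–145; Silurian 443.8–419.2; Neogene 23.03–2.58; Cretaceous 145–66; Triassic 251.902–201.4 (Ma).
Larger Ma is earlier, so the oldest is Statherian and the youngest is Neogene; youngest to oldest: Neogene, Cretaceous, Jurassic, Triassic, Silurian, Statherian.
Oldest start 1800 minus youngest end 2.58 gives 1797.42 Myr overall.
Individual lengths (start − end): Silurian 24.6; Neogene 20.45; Cretaceous 79; Triassic 50.502; Jurassic 56.4; Statherian 200. The largest is Statherian at 200 Myr.

Neogene → Cretaceous → Jurassic → Triassic → Silurian → Statherian; total span 1797.42 Myr; longest is Statherian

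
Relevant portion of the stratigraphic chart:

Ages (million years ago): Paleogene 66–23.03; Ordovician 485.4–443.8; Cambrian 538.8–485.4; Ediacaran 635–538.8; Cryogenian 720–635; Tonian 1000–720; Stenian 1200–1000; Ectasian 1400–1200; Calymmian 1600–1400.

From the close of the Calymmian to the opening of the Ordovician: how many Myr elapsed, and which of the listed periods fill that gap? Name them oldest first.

End of Calymmian = 1400 Ma; start of Ordovician = 485.4 Ma.
Gap = 1400 − 485.4 = 914.6 Myr.
Periods wholly inside 1400–485.4 Ma: Ectasian (1400–1200), Stenian (1200–1000), Tonian (1000–720), Cryogenian (720–635), Ediacaran (635–538.8), Cambrian (538.8–485.4).

914.6 million years; Ectasian, Stenian, Tonian, Cryogenian, Ediacaran, Cambrian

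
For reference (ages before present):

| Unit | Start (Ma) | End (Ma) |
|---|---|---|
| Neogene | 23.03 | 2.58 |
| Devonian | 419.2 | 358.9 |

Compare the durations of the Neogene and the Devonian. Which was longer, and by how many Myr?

Devonian, by 39.85 million years

Neogene: 23.03 − 2.58 = 20.45 Myr.
Devonian: 419.2 − 358.9 = 60.3 Myr.
Difference: 60.3 − 20.45 = 39.85 Myr, so the Devonian was longer.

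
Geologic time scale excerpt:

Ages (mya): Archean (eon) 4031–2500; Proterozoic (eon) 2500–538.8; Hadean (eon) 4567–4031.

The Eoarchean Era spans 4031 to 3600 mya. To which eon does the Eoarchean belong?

Archean

The Eoarchean (4031–3600 Ma) lies entirely within 4031–2500 Ma, the Archean Eon.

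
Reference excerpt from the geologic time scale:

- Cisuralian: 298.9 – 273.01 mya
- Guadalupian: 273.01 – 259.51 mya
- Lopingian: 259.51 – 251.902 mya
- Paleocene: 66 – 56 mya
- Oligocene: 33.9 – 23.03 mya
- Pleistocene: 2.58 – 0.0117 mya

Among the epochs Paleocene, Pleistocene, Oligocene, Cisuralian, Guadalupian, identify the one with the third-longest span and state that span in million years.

Oligocene, 10.87 million years

Start − end for each: Paleocene 66 − 56 = 10; Pleistocene 2.58 − 0.0117 = 2.5683; Oligocene 33.9 − 23.03 = 10.87; Cisuralian 298.9 − 273.01 = 25.89; Guadalupian 273.01 − 259.51 = 13.5.
Ranking these from longest: Cisuralian > Guadalupian > Oligocene > Paleocene > Pleistocene.
Position 3 in that ranking is Oligocene, which lasted 10.87 Myr.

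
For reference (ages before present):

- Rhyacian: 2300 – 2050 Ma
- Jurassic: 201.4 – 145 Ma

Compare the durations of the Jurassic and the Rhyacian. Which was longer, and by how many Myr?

Rhyacian, by 193.6 million years

Jurassic: 201.4 − 145 = 56.4 Myr.
Rhyacian: 2300 − 2050 = 250 Myr.
Difference: 250 − 56.4 = 193.6 Myr, so the Rhyacian was longer.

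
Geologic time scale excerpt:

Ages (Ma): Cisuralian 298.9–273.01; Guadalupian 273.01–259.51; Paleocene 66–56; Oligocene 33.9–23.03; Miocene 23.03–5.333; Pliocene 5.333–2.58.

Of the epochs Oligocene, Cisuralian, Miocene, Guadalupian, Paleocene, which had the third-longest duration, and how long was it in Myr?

Guadalupian, 13.5 million years

Start − end for each: Oligocene 33.9 − 23.03 = 10.87; Cisuralian 298.9 − 273.01 = 25.89; Miocene 23.03 − 5.333 = 17.697; Guadalupian 273.01 − 259.51 = 13.5; Paleocene 66 − 56 = 10.
Ranking these from longest: Cisuralian > Miocene > Guadalupian > Oligocene > Paleocene.
Position 3 in that ranking is Guadalupian, which lasted 13.5 Myr.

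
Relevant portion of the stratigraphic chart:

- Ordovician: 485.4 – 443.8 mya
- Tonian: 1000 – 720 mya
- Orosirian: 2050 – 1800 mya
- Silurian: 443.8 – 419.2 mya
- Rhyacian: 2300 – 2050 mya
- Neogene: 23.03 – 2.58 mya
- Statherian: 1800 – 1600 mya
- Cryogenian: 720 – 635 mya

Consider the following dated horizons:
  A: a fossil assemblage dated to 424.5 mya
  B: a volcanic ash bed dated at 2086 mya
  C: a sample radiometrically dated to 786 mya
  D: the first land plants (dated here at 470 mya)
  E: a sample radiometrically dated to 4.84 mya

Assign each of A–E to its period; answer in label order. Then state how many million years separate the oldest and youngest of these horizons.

Match each age against the start–end ranges in the excerpt: A = 424.5 Ma → Silurian (443.8–419.2); B = 2086 Ma → Rhyacian (2300–2050); C = 786 Ma → Tonian (1000–720); D = 470 Ma → Ordovician (485.4–443.8); E = 4.84 Ma → Neogene (23.03–2.58).
The largest age is 2086 Ma and the smallest is 4.84 Ma; their difference is 2081.16 Myr.

A — Silurian; B — Rhyacian; C — Tonian; D — Ordovician; E — Neogene; span 2081.16 million years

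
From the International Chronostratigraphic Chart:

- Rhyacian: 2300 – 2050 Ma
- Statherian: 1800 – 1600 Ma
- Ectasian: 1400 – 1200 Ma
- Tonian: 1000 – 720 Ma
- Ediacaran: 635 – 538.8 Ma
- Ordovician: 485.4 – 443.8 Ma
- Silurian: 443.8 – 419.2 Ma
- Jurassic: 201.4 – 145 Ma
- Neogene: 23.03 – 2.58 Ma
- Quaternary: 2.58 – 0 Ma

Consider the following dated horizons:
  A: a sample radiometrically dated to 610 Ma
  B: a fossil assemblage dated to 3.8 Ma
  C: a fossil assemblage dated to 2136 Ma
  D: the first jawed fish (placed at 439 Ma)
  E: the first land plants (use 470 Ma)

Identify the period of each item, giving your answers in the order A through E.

A — Ediacaran; B — Neogene; C — Rhyacian; D — Silurian; E — Ordovician

A: 610 Ma lies in 635–538.8 Ma, so Ediacaran.
B: 3.8 Ma lies in 23.03–2.58 Ma, so Neogene.
C: 2136 Ma lies in 2300–2050 Ma, so Rhyacian.
D: 439 Ma lies in 443.8–419.2 Ma, so Silurian.
E: 470 Ma lies in 485.4–443.8 Ma, so Ordovician.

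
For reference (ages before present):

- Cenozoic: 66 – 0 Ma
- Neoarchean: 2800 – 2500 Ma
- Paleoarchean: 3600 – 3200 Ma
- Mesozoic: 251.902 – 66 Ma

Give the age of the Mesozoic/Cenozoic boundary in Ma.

66 Ma

The Mesozoic ends and the Cenozoic begins at 66 Ma.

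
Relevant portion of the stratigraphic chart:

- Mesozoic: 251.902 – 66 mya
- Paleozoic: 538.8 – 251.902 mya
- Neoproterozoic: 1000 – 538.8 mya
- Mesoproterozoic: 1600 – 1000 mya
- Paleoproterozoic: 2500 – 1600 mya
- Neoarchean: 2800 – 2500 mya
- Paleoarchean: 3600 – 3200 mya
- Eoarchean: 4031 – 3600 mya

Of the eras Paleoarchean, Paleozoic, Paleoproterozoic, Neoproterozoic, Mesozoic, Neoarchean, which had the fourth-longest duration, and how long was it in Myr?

Durations: Paleoarchean 400; Paleozoic 286.898; Paleoproterozoic 900; Neoproterozoic 461.2; Mesozoic 185.902; Neoarchean 300 Myr.
Sorted longest-first: Paleoproterozoic (900), Neoproterozoic (461.2), Paleoarchean (400), Neoarchean (300), Paleozoic (286.898), Mesozoic (185.902).
The fourth longest is Neoarchean at 300 Myr.

Neoarchean, 300 million years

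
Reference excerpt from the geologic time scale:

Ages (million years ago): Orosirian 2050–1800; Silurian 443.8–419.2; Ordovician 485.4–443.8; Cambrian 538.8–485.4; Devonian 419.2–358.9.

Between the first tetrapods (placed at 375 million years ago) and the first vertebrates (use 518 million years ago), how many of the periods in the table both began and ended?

2

518 Ma sits inside the Cambrian (538.8–485.4) and 375 Ma inside the Devonian (419.2–358.9); neither of those is wholly between the two dates.
The listed periods lying completely between them are Ordovician, Silurian — 2 in all.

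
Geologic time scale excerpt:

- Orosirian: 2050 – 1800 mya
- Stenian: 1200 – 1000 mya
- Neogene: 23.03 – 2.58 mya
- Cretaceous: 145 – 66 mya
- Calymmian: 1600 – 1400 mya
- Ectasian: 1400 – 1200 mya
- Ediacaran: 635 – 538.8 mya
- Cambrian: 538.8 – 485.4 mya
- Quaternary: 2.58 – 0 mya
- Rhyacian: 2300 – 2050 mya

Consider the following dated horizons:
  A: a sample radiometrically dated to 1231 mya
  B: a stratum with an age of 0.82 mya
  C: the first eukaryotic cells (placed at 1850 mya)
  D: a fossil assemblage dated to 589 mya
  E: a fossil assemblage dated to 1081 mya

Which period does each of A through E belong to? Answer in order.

Match each age against the start–end ranges in the excerpt: A = 1231 Ma → Ectasian (1400–1200); B = 0.82 Ma → Quaternary (2.58–0); C = 1850 Ma → Orosirian (2050–1800); D = 589 Ma → Ediacaran (635–538.8); E = 1081 Ma → Stenian (1200–1000).

A — Ectasian; B — Quaternary; C — Orosirian; D — Ediacaran; E — Stenian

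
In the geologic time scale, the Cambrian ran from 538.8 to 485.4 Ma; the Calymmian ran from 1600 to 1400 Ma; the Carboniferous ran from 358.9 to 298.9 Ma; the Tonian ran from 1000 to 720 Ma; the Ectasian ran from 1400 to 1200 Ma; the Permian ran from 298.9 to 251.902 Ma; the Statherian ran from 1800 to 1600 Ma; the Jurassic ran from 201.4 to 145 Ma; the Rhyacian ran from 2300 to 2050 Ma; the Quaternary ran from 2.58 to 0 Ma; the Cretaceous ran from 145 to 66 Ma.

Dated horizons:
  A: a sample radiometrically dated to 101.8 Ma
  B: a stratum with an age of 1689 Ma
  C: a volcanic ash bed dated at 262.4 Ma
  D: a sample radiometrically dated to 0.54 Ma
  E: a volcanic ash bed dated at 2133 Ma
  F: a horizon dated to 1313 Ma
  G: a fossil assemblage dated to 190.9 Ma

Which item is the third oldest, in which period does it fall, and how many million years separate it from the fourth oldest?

F, in the Ectasian; 1050.6 million years to C

Larger Ma means older, so oldest first: E 2133 > B 1689 > F 1313 > C 262.4 > G 190.9 > A 101.8 > D 0.54.
Counting 3 along gives F (1313 Ma); the excerpt puts that inside the Ectasian, 1400–1200 Ma.
Next in line is C (262.4 Ma), and 1313 − 262.4 = 1050.6 Myr.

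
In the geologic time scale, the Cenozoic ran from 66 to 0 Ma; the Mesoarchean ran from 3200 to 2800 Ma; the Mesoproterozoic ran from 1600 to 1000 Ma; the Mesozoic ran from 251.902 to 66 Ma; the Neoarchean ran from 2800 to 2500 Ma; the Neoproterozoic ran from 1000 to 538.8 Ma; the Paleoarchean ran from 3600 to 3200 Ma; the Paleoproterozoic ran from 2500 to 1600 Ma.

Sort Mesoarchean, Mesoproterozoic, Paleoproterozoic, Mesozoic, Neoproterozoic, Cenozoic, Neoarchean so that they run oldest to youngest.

Sorting by start age (descending Ma, since larger Ma = older): Mesoarchean began 3200, Neoarchean began 2800, Paleoproterozoic began 2500, Mesoproterozoic began 1600, Neoproterozoic began 1000, Mesozoic began 251.902, Cenozoic began 66.

Mesoarchean, then Neoarchean, then Paleoproterozoic, then Mesoproterozoic, then Neoproterozoic, then Mesozoic, then Cenozoic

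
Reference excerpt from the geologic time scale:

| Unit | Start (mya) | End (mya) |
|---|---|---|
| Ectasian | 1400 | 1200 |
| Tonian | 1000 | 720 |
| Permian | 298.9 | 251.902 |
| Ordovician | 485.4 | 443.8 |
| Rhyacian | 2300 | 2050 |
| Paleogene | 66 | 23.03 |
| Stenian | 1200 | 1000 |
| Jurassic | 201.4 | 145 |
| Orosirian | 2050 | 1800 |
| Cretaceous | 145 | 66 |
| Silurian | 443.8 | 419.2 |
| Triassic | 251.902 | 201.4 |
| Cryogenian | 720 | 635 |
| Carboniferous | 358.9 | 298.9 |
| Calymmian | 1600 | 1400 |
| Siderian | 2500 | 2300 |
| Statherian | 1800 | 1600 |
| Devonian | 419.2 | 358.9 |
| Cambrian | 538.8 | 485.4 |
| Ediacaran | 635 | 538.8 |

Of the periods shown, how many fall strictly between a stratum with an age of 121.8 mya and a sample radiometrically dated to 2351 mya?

The older date is 2351 Ma and the younger is 121.8 Ma.
Periods with start < 2351 and end > 121.8 Ma: Rhyacian (2300–2050), Orosirian (2050–1800), Statherian (1800–1600), Calymmian (1600–1400), Ectasian (1400–1200), Stenian (1200–1000), Tonian (1000–720), Cryogenian (720–635), Ediacaran (635–538.8), Cambrian (538.8–485.4), Ordovician (485.4–443.8), Silurian (443.8–419.2), Devonian (419.2–358.9), Carboniferous (358.9–298.9), Permian (298.9–251.902), Triassic (251.902–201.4), Jurassic (201.4–145).
That is 17 complete periods.

17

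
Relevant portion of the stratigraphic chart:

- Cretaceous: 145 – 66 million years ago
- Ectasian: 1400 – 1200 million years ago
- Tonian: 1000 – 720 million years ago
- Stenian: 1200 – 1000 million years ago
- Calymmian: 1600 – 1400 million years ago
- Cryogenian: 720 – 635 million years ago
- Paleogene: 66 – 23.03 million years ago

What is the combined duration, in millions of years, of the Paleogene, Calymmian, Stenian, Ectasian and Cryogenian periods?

727.97 million years

Duration is start − end for each: (66 − 23.03) + (1600 − 1400) + (1200 − 1000) + (1400 − 1200) + (720 − 635).
That is 42.97 + 200 + 200 + 200 + 85, which totals 727.97 million years.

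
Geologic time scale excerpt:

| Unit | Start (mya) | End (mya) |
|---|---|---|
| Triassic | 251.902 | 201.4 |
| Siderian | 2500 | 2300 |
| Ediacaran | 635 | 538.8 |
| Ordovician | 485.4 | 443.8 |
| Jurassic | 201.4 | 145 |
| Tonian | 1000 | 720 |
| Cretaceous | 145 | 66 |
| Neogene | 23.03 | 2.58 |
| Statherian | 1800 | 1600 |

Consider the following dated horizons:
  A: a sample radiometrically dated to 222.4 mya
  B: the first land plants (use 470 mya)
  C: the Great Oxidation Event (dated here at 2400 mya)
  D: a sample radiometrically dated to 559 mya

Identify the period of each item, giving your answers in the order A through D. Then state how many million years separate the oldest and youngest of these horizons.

A: 222.4 Ma lies in 251.902–201.4 Ma, so Triassic.
B: 470 Ma lies in 485.4–443.8 Ma, so Ordovician.
C: 2400 Ma lies in 2500–2300 Ma, so Siderian.
D: 559 Ma lies in 635–538.8 Ma, so Ediacaran.
Oldest = 2400 Ma, youngest = 222.4 Ma → span 2177.6 Myr.

A — Triassic; B — Ordovician; C — Siderian; D — Ediacaran; span 2177.6 million years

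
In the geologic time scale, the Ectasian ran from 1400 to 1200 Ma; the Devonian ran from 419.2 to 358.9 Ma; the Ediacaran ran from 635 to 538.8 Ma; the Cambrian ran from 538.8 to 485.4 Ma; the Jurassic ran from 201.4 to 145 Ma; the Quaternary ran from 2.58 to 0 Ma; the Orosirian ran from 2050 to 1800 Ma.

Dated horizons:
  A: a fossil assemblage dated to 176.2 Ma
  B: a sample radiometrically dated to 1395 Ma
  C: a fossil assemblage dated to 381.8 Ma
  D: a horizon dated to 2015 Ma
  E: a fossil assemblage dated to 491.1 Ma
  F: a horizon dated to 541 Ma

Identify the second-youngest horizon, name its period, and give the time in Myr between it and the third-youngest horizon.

C, in the Devonian; 109.3 million years to E

Smaller Ma means younger, so youngest first: A 176.2 < C 381.8 < E 491.1 < F 541 < B 1395 < D 2015.
Counting 2 along gives C (381.8 Ma); the excerpt puts that inside the Devonian, 419.2–358.9 Ma.
Next in line is E (491.1 Ma), and 491.1 − 381.8 = 109.3 Myr.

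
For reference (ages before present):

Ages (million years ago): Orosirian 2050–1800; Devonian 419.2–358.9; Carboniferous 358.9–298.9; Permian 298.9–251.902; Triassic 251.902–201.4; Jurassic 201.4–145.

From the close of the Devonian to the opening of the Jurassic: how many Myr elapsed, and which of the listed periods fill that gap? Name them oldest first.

The Devonian closes at 358.9 Ma and the Jurassic opens at 201.4 Ma, so the interval is 358.9 − 201.4 = 157.5 Myr.
A period fits inside if it starts at or after 358.9 Ma and ends at or before 201.4 Ma; oldest first that gives Carboniferous, Permian, Triassic.

157.5 million years; Carboniferous, Permian, Triassic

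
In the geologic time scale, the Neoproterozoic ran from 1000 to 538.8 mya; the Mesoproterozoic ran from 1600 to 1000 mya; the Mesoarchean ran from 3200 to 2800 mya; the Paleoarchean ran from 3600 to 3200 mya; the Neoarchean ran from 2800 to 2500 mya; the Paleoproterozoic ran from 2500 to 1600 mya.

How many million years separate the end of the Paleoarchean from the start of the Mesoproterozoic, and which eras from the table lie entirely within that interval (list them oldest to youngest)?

The Paleoarchean closes at 3200 Ma and the Mesoproterozoic opens at 1600 Ma, so the interval is 3200 − 1600 = 1600 Myr.
An era fits inside if it starts at or after 3200 Ma and ends at or before 1600 Ma; oldest first that gives Mesoarchean, Neoarchean, Paleoproterozoic.

1600 million years; Mesoarchean, Neoarchean, Paleoproterozoic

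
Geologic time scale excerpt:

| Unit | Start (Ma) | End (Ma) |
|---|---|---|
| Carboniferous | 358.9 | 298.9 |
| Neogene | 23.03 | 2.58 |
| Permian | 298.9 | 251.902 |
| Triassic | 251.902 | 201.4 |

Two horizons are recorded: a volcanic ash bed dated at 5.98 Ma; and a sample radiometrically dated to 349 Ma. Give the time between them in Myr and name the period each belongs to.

343.02 million years apart; the first in the Neogene, the second in the Carboniferous

Elapsed time: 349 − 5.98 = 343.02 Myr.
5.98 Ma lies within 23.03–2.58 Ma: Neogene.
349 Ma lies within 358.9–298.9 Ma: Carboniferous.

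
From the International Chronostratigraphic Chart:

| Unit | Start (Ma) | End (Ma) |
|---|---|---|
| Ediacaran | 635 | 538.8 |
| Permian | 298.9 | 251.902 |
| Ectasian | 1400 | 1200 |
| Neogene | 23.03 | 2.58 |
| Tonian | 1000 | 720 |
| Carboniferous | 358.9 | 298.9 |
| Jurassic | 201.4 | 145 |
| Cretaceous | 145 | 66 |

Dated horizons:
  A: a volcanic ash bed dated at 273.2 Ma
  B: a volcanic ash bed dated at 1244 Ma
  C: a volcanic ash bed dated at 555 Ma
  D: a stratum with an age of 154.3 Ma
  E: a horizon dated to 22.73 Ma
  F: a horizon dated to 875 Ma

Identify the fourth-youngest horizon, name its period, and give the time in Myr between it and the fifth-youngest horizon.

C, in the Ediacaran; 320 million years to F

Sorted youngest-first by Ma: E (22.73), D (154.3), A (273.2), C (555), F (875), B (1244).
The fourth youngest is C at 555 Ma, which lies in 635–538.8 Ma: the Ediacaran.
The fifth youngest is F at 875 Ma; separation = |555 − 875| = 320 Myr.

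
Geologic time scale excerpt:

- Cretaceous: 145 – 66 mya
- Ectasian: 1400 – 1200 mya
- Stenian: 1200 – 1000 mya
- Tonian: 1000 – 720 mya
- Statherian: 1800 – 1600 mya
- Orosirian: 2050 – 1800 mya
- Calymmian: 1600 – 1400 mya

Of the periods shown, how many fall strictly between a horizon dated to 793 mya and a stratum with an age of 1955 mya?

4

The older date is 1955 Ma and the younger is 793 Ma.
Periods with start < 1955 and end > 793 Ma: Statherian (1800–1600), Calymmian (1600–1400), Ectasian (1400–1200), Stenian (1200–1000).
That is 4 complete periods.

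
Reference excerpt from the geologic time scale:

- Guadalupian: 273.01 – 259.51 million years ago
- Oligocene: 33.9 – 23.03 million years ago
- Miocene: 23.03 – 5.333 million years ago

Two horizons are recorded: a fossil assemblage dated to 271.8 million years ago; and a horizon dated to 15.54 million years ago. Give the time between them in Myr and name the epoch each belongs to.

Elapsed time: 271.8 − 15.54 = 256.26 Myr.
271.8 Ma lies within 273.01–259.51 Ma: Guadalupian.
15.54 Ma lies within 23.03–5.333 Ma: Miocene.

256.26 million years apart; the first in the Guadalupian, the second in the Miocene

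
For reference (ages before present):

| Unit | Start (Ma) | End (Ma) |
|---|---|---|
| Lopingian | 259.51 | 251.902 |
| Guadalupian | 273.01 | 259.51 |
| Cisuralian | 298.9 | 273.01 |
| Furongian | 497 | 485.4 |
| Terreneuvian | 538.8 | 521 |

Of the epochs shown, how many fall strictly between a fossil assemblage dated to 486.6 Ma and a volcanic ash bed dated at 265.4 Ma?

The older date is 486.6 Ma and the younger is 265.4 Ma.
Epochs with start < 486.6 and end > 265.4 Ma: Cisuralian (298.9–273.01).
That is 1 complete epoch.

1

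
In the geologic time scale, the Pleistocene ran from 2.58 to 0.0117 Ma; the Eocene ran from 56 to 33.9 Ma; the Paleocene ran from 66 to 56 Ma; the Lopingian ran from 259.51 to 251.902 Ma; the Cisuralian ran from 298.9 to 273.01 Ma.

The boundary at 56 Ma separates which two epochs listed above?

Paleocene and Eocene

The Paleocene ends at 56 Ma and the Eocene begins at 56 Ma, so they share that boundary.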